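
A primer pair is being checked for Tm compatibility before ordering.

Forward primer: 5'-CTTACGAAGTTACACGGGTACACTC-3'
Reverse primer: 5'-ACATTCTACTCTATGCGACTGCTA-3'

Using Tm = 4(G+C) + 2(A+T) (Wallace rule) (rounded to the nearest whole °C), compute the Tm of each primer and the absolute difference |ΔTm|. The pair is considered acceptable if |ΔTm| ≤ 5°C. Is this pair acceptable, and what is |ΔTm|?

|ΔTm| = 6°C; the pair is not acceptable.

Forward: A=7 T=6 G=5 C=7 → Tm = 2·13 + 4·12 = 74°C.
Reverse: A=6 T=8 G=3 C=7 → Tm = 2·14 + 4·10 = 68°C.
|ΔTm| = |74 − 68| = 6°C, > 5°C.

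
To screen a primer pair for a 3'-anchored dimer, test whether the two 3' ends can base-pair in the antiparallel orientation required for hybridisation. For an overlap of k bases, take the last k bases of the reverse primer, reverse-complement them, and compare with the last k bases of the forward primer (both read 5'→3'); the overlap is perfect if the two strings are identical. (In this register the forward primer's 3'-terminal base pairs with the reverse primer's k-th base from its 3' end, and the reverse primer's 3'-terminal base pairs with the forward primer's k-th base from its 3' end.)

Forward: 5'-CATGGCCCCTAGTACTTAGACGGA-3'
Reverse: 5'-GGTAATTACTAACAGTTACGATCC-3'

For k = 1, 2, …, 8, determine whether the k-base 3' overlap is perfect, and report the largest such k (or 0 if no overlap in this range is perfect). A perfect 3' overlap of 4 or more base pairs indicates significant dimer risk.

Last 8 bases (5'→3') — forward …TAGACGGA, reverse …TACGATCC.
Reverse complement of the reverse primer's last 8 bases: GGATCGTA; its first k bases are the reverse complement of the reverse primer's last k bases, so a perfect k-base overlap needs the forward primer's last k bases to equal them.
Comparing (forward last k vs required): k=1: A vs G ✗; k=2: GA vs GG ✗; k=3: GGA vs GGA ✓; k=4: CGGA vs GGAT ✗; k=5: ACGGA vs GGATC ✗; k=6: GACGGA vs GGATCG ✗; k=7: AGACGGA vs GGATCGT ✗; k=8: TAGACGGA vs GGATCGTA ✗.
Only k = 3 is perfect, so the longest perfect 3' overlap is 3.

Longest perfect overlap: 3 complementary base pairs; below the dimer-risk threshold (threshold 4).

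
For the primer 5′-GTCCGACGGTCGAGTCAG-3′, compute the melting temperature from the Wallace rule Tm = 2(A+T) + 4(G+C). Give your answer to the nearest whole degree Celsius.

Base counts: A=3, T=3, G=7, C=5 (length 18).
Tm = 2·(3+3) + 4·(7+5) = 2·6 + 4·12 = 12 + 48 = 60°C.

60°C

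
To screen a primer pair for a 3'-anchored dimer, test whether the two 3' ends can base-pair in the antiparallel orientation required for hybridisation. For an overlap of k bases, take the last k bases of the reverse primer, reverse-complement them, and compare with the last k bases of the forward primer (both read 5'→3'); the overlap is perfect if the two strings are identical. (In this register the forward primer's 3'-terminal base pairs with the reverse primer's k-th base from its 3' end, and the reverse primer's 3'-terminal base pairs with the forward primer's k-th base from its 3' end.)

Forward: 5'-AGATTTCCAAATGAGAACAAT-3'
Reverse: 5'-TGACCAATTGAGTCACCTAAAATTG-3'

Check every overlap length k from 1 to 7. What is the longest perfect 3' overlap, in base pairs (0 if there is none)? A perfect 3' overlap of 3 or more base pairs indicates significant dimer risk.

Longest perfect overlap: 4 complementary base pairs; significant dimer risk (threshold 3).

Last 7 bases (5'→3') — forward …GAACAAT, reverse …AAAATTG.
Reverse complement of the reverse primer's last 7 bases: CAATTTT; its first k bases are the reverse complement of the reverse primer's last k bases, so a perfect k-base overlap needs the forward primer's last k bases to equal them.
Comparing (forward last k vs required): k=1: T vs C ✗; k=2: AT vs CA ✗; k=3: AAT vs CAA ✗; k=4: CAAT vs CAAT ✓; k=5: ACAAT vs CAATT ✗; k=6: AACAAT vs CAATTT ✗; k=7: GAACAAT vs CAATTTT ✗.
Only k = 4 is perfect, so the longest perfect 3' overlap is 4.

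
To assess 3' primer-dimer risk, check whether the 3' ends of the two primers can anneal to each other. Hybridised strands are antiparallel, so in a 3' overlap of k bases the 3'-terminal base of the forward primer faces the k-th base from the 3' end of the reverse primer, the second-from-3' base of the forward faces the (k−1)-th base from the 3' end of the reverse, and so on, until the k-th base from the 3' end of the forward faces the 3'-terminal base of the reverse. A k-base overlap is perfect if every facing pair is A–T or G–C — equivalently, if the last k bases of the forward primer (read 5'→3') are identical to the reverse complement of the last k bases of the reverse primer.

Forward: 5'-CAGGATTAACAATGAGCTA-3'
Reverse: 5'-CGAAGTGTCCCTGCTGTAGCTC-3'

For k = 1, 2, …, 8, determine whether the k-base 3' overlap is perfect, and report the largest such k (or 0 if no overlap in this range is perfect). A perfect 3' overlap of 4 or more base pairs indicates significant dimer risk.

Longest perfect overlap: 6 complementary base pairs; significant dimer risk (threshold 4).

Last 8 bases (5'→3') — forward …ATGAGCTA, reverse …TGTAGCTC.
Reverse complement of the reverse primer's last 8 bases: GAGCTACA; its first k bases are the reverse complement of the reverse primer's last k bases, so a perfect k-base overlap needs the forward primer's last k bases to equal them.
Comparing (forward last k vs required): k=1: A vs G ✗; k=2: TA vs GA ✗; k=3: CTA vs GAG ✗; k=4: GCTA vs GAGC ✗; k=5: AGCTA vs GAGCT ✗; k=6: GAGCTA vs GAGCTA ✓; k=7: TGAGCTA vs GAGCTAC ✗; k=8: ATGAGCTA vs GAGCTACA ✗.
Only k = 6 is perfect, so the longest perfect 3' overlap is 6.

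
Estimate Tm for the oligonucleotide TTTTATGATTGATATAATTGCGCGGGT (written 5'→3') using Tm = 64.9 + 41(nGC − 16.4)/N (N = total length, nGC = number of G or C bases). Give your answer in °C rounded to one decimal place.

53.7°C

Base counts: A=6, T=12, G=7, C=2; G+C = 9, N = 27.
Tm = 64.9 + 41·(9 − 16.4)/27 = 64.9 + -303.40/27 = 53.7°C.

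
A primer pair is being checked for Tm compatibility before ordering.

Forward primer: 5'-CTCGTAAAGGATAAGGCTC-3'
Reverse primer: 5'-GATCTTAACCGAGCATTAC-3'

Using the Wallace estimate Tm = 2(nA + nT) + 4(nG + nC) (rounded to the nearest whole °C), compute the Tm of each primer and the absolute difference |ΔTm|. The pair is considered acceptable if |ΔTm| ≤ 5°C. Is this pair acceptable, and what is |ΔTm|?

Forward: A=6 T=4 G=5 C=4 → Tm = 2·10 + 4·9 = 56°C.
Reverse: A=6 T=5 G=3 C=5 → Tm = 2·11 + 4·8 = 54°C.
|ΔTm| = |56 − 54| = 2°C, ≤ 5°C.

|ΔTm| = 2°C; the pair is acceptable.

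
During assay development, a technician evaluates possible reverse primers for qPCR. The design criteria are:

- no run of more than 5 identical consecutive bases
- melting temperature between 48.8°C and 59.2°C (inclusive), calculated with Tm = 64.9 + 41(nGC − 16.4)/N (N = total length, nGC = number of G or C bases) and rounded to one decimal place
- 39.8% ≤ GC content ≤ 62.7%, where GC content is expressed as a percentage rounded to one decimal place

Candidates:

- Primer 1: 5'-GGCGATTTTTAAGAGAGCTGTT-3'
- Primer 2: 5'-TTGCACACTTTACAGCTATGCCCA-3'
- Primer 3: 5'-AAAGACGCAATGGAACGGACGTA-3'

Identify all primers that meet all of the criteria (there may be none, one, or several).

Primer 1, Primer 2 and Primer 3.

Primer 1 (22 nt, A=5 T=8 G=7 C=2): longest run = 5 ✓; Tm = 64.9 + 41·(9 − 16.4)/22 = 51.1°C ✓; GC 9/22 = 40.9% ✓ — passes.
Primer 2 (24 nt, A=6 T=7 G=3 C=8): longest run = 3 ✓; Tm = 64.9 + 41·(11 − 16.4)/24 = 55.7°C ✓; GC 11/24 = 45.8% ✓ — passes.
Primer 3 (23 nt, A=10 T=2 G=7 C=4): longest run = 3 ✓; Tm = 64.9 + 41·(11 − 16.4)/23 = 55.3°C ✓; GC 11/23 = 47.8% ✓ — passes.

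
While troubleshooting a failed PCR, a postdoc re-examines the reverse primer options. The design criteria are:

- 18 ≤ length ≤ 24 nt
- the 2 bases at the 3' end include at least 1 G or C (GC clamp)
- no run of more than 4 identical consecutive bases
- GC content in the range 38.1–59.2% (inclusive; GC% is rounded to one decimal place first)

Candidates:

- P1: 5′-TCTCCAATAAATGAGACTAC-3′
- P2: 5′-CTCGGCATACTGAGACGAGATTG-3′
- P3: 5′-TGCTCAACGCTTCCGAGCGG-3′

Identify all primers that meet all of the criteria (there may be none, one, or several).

P1 (20 nt, A=8 T=5 G=2 C=5): length 20 ✓; 3' end AC has 1 G/C ✓; longest run = 3 ✓; GC 7/20 = 35.0%, outside 38.1–59.2% ✗ — fails.
P2 (23 nt, A=6 T=5 G=7 C=5): length 23 ✓; 3' end TG has 1 G/C ✓; longest run = 2 ✓; GC 12/23 = 52.2% ✓ — passes.
P3 (20 nt, A=3 T=4 G=6 C=7): length 20 ✓; 3' end GG has 2 G/C ✓; longest run = 2 ✓; GC 13/20 = 65.0%, outside 38.1–59.2% ✗ — fails.

P2 only.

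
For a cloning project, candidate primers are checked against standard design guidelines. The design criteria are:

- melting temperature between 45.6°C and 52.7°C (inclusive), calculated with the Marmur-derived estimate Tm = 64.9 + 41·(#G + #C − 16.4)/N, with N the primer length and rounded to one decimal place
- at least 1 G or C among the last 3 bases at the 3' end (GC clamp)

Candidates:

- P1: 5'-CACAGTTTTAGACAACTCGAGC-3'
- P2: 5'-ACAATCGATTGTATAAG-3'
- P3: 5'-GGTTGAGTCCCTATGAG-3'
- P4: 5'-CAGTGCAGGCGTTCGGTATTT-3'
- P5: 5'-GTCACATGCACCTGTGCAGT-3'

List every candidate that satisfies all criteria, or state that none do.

P3 only.

P1 (22 nt, A=7 T=5 G=4 C=6): Tm = 64.9 + 41·(10 − 16.4)/22 = 53.0°C, outside 45.6–52.7°C ✗; 3' end AGC has 2 G/C ✓ — fails.
P2 (17 nt, A=7 T=5 G=3 C=2): Tm = 64.9 + 41·(5 − 16.4)/17 = 37.4°C, outside 45.6–52.7°C ✗; 3' end AAG has 1 G/C ✓ — fails.
P3 (17 nt, A=3 T=5 G=6 C=3): Tm = 64.9 + 41·(9 − 16.4)/17 = 47.1°C ✓; 3' end GAG has 2 G/C ✓ — passes.
P4 (21 nt, A=3 T=7 G=7 C=4): Tm = 64.9 + 41·(11 − 16.4)/21 = 54.4°C, outside 45.6–52.7°C ✗; 3' end TTT has 0 G/C, need ≥1 ✗ — fails.
P5 (20 nt, A=4 T=5 G=5 C=6): Tm = 64.9 + 41·(11 − 16.4)/20 = 53.8°C, outside 45.6–52.7°C ✗; 3' end AGT has 1 G/C ✓ — fails.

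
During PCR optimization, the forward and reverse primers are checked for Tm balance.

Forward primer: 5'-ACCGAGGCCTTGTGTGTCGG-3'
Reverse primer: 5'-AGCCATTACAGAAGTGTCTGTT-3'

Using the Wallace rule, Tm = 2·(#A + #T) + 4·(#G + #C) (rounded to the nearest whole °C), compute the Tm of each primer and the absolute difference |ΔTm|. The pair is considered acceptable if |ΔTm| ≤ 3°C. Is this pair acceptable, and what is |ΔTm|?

|ΔTm| = 4°C; the pair is not acceptable.

Forward: A=2 T=5 G=8 C=5 → Tm = 2·7 + 4·13 = 66°C.
Reverse: A=6 T=7 G=5 C=4 → Tm = 2·13 + 4·9 = 62°C.
|ΔTm| = |66 − 62| = 4°C, > 3°C.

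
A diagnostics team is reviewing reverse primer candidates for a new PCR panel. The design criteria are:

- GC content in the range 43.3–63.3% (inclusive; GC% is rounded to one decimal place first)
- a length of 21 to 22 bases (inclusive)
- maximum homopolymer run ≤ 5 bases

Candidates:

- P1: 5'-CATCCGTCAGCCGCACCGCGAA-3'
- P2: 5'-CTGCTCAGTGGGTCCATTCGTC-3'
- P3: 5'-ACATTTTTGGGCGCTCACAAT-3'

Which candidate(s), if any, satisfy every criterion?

P1 (22 nt, A=5 T=2 G=5 C=10): GC 15/22 = 68.2%, outside 43.3–63.3% ✗; length 22 ✓; longest run = 2 ✓ — fails.
P2 (22 nt, A=2 T=7 G=6 C=7): GC 13/22 = 59.1% ✓; length 22 ✓; longest run = 3 ✓ — passes.
P3 (21 nt, A=5 T=7 G=4 C=5): GC 9/21 = 42.9%, outside 43.3–63.3% ✗; length 21 ✓; longest run = 5 ✓ — fails.

P2 only.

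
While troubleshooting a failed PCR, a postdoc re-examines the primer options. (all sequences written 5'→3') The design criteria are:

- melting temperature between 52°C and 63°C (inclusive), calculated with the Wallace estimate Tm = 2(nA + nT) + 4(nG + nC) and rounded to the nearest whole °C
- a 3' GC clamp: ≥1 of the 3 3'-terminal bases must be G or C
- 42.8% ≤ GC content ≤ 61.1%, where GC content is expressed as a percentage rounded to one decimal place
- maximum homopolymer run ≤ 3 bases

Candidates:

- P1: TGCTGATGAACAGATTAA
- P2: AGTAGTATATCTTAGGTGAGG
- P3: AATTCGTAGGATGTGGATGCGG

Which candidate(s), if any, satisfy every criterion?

P1 (18 nt, A=7 T=5 G=4 C=2): Tm = 2·12 + 4·6 = 48°C, outside 52–63°C ✗; 3' end TAA has 0 G/C, need ≥1 ✗; GC 6/18 = 33.3%, outside 42.8–61.1% ✗; longest run = 2 ✓ — fails.
P2 (21 nt, A=6 T=7 G=7 C=1): Tm = 2·13 + 4·8 = 58°C ✓; 3' end AGG has 2 G/C ✓; GC 8/21 = 38.1%, outside 42.8–61.1% ✗; longest run = 2 ✓ — fails.
P3 (22 nt, A=5 T=6 G=9 C=2): Tm = 2·11 + 4·11 = 66°C, outside 52–63°C ✗; 3' end CGG has 3 G/C ✓; GC 11/22 = 50.0% ✓; longest run = 2 ✓ — fails.

None of the candidates satisfy all criteria.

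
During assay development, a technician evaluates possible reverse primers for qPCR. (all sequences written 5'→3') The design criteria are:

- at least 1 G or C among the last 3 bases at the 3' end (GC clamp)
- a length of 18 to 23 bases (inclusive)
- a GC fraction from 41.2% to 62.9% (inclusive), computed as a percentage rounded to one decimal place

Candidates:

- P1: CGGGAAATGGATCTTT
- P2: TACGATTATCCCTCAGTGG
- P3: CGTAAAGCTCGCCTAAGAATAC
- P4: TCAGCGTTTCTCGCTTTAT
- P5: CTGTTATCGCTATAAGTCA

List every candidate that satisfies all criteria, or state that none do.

P1 (16 nt, A=4 T=5 G=5 C=2): 3' end TTT has 0 G/C, need ≥1 ✗; length 16, outside 18–23 ✗; GC 7/16 = 43.8% ✓ — fails.
P2 (19 nt, A=4 T=6 G=4 C=5): 3' end TGG has 2 G/C ✓; length 19 ✓; GC 9/19 = 47.4% ✓ — passes.
P3 (22 nt, A=8 T=4 G=4 C=6): 3' end TAC has 1 G/C ✓; length 22 ✓; GC 10/22 = 45.5% ✓ — passes.
P4 (19 nt, A=2 T=9 G=3 C=5): 3' end TAT has 0 G/C, need ≥1 ✗; length 19 ✓; GC 8/19 = 42.1% ✓ — fails.
P5 (19 nt, A=5 T=7 G=3 C=4): 3' end TCA has 1 G/C ✓; length 19 ✓; GC 7/19 = 36.8%, outside 41.2–62.9% ✗ — fails.

P2 and P3.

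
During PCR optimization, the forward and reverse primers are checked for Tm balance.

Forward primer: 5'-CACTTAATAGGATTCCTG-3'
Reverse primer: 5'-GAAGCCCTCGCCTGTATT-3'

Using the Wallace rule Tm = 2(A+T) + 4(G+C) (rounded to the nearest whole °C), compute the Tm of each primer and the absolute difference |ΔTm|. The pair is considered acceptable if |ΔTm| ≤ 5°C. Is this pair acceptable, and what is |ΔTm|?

Forward: A=5 T=6 G=3 C=4 → Tm = 2·11 + 4·7 = 50°C.
Reverse: A=3 T=5 G=4 C=6 → Tm = 2·8 + 4·10 = 56°C.
|ΔTm| = |50 − 56| = 6°C, > 5°C.

|ΔTm| = 6°C; the pair is not acceptable.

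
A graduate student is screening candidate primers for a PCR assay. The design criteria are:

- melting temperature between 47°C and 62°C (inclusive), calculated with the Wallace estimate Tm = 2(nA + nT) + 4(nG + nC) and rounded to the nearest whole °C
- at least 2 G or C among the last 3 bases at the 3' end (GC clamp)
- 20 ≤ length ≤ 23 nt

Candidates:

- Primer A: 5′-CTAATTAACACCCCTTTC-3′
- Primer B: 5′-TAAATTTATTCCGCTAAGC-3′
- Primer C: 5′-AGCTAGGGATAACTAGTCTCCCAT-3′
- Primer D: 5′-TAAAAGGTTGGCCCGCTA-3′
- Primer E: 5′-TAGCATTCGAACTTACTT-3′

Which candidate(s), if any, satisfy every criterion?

None of the candidates satisfy all criteria.

Primer A (18 nt, A=5 T=6 G=0 C=7): Tm = 2·11 + 4·7 = 50°C ✓; 3' end TTC has 1 G/C, need ≥2 ✗; length 18, outside 20–23 ✗ — fails.
Primer B (19 nt, A=6 T=7 G=2 C=4): Tm = 2·13 + 4·6 = 50°C ✓; 3' end AGC has 2 G/C ✓; length 19, outside 20–23 ✗ — fails.
Primer C (24 nt, A=7 T=6 G=5 C=6): Tm = 2·13 + 4·11 = 70°C, outside 47–62°C ✗; 3' end CAT has 1 G/C, need ≥2 ✗; length 24, outside 20–23 ✗ — fails.
Primer D (18 nt, A=5 T=4 G=5 C=4): Tm = 2·9 + 4·9 = 54°C ✓; 3' end CTA has 1 G/C, need ≥2 ✗; length 18, outside 20–23 ✗ — fails.
Primer E (18 nt, A=5 T=7 G=2 C=4): Tm = 2·12 + 4·6 = 48°C ✓; 3' end CTT has 1 G/C, need ≥2 ✗; length 18, outside 20–23 ✗ — fails.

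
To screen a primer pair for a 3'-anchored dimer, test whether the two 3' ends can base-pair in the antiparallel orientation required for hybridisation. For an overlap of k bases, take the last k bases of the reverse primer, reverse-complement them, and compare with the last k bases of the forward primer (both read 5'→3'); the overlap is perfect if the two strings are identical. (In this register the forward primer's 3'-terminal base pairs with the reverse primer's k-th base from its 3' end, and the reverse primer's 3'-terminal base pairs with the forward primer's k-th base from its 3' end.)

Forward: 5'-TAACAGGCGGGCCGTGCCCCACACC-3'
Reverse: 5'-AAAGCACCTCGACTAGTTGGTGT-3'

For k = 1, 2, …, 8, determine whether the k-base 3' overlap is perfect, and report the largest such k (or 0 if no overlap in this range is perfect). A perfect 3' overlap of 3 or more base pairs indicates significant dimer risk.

Longest perfect overlap: 5 complementary base pairs; significant dimer risk (threshold 3).

Last 8 bases (5'→3') — forward …CCCACACC, reverse …GTTGGTGT.
Reverse complement of the reverse primer's last 8 bases: ACACCAAC; its first k bases are the reverse complement of the reverse primer's last k bases, so a perfect k-base overlap needs the forward primer's last k bases to equal them.
Comparing (forward last k vs required): k=1: C vs A ✗; k=2: CC vs AC ✗; k=3: ACC vs ACA ✗; k=4: CACC vs ACAC ✗; k=5: ACACC vs ACACC ✓; k=6: CACACC vs ACACCA ✗; k=7: CCACACC vs ACACCAA ✗; k=8: CCCACACC vs ACACCAAC ✗.
Only k = 5 is perfect, so the longest perfect 3' overlap is 5.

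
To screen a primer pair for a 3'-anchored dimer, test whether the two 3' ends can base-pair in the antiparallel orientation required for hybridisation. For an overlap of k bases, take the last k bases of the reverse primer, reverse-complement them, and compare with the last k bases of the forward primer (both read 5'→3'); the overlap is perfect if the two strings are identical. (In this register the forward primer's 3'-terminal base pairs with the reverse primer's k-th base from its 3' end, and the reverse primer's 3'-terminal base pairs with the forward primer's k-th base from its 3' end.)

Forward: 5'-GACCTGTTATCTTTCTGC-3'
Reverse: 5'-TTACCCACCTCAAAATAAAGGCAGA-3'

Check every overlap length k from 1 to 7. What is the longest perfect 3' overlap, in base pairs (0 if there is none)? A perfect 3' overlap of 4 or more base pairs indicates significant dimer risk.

Last 7 bases (5'→3') — forward …TTTCTGC, reverse …AGGCAGA.
Reverse complement of the reverse primer's last 7 bases: TCTGCCT; its first k bases are the reverse complement of the reverse primer's last k bases, so a perfect k-base overlap needs the forward primer's last k bases to equal them.
Comparing (forward last k vs required): k=1: C vs T ✗; k=2: GC vs TC ✗; k=3: TGC vs TCT ✗; k=4: CTGC vs TCTG ✗; k=5: TCTGC vs TCTGC ✓; k=6: TTCTGC vs TCTGCC ✗; k=7: TTTCTGC vs TCTGCCT ✗.
Only k = 5 is perfect, so the longest perfect 3' overlap is 5.

Longest perfect overlap: 5 complementary base pairs; significant dimer risk (threshold 4).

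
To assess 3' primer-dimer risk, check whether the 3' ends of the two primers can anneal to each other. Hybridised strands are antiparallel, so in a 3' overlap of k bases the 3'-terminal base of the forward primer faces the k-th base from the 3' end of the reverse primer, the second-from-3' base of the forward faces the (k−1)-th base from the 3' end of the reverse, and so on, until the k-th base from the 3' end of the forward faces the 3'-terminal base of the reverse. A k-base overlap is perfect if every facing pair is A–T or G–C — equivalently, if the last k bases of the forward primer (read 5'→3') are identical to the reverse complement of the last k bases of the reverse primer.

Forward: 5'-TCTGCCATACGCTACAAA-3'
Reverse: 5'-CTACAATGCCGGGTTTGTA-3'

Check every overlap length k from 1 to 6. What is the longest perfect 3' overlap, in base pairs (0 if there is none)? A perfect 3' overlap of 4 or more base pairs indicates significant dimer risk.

Longest perfect overlap: 6 complementary base pairs; significant dimer risk (threshold 4).

Last 6 bases (5'→3') — forward …TACAAA, reverse …TTTGTA.
Reverse complement of the reverse primer's last 6 bases: TACAAA; its first k bases are the reverse complement of the reverse primer's last k bases, so a perfect k-base overlap needs the forward primer's last k bases to equal them.
Comparing (forward last k vs required): k=1: A vs T ✗; k=2: AA vs TA ✗; k=3: AAA vs TAC ✗; k=4: CAAA vs TACA ✗; k=5: ACAAA vs TACAA ✗; k=6: TACAAA vs TACAAA ✓.
Only k = 6 is perfect, so the longest perfect 3' overlap is 6.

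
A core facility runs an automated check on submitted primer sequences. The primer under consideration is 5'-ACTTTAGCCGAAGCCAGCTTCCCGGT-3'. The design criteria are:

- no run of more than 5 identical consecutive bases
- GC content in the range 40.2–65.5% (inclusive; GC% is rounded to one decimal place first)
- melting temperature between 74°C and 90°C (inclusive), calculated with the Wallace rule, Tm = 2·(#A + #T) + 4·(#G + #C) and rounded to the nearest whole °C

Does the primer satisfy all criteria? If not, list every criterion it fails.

Meets all criteria.

Base counts: A=5, T=6, G=6, C=9 (length 26).
homopolymer run: longest run = 3 ✓
GC content: GC 15/26 = 57.7% ✓
Tm: Tm = 2·11 + 4·15 = 82°C ✓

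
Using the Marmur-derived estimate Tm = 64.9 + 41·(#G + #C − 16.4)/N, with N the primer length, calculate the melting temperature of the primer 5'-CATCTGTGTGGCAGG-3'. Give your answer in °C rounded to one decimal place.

Base counts: A=2, T=4, G=6, C=3; G+C = 9, N = 15.
Tm = 64.9 + 41·(9 − 16.4)/15 = 64.9 + -303.40/15 = 44.7°C.

44.7°C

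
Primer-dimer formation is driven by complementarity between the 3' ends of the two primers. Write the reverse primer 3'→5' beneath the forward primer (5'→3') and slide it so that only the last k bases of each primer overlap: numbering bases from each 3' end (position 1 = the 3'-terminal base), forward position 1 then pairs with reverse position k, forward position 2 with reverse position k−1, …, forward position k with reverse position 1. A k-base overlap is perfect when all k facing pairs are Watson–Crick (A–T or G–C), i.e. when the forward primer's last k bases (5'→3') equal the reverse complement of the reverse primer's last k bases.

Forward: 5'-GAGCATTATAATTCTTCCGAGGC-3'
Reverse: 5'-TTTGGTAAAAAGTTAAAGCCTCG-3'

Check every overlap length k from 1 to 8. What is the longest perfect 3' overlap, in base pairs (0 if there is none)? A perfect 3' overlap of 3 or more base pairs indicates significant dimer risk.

Longest perfect overlap: 6 complementary base pairs; significant dimer risk (threshold 3).

Last 8 bases (5'→3') — forward …TCCGAGGC, reverse …AAGCCTCG.
Reverse complement of the reverse primer's last 8 bases: CGAGGCTT; its first k bases are the reverse complement of the reverse primer's last k bases, so a perfect k-base overlap needs the forward primer's last k bases to equal them.
Comparing (forward last k vs required): k=1: C vs C ✓; k=2: GC vs CG ✗; k=3: GGC vs CGA ✗; k=4: AGGC vs CGAG ✗; k=5: GAGGC vs CGAGG ✗; k=6: CGAGGC vs CGAGGC ✓; k=7: CCGAGGC vs CGAGGCT ✗; k=8: TCCGAGGC vs CGAGGCTT ✗.
Perfect overlaps at k = 1, 6; the largest is 6.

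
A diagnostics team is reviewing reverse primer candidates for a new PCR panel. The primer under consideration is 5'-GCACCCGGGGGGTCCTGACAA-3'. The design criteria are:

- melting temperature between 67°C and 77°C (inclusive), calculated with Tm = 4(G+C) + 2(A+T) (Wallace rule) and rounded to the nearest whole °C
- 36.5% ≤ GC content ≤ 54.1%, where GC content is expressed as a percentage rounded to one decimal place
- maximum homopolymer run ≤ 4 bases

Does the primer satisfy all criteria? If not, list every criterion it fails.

Base counts: A=4, T=2, G=8, C=7 (length 21).
Tm: Tm = 2·6 + 4·15 = 72°C ✓
GC content: GC 15/21 = 71.4%, outside 36.5–54.1% ✗
homopolymer run: longest run = 6, exceeds 4 ✗

Fails: GC content, homopolymer run.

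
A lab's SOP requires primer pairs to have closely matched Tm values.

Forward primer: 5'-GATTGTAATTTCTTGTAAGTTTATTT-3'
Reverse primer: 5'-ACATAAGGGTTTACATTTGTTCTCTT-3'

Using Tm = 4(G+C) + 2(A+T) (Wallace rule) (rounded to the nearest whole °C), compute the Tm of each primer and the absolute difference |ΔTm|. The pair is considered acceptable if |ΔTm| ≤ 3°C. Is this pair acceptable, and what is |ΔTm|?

Forward: A=6 T=15 G=4 C=1 → Tm = 2·21 + 4·5 = 62°C.
Reverse: A=6 T=12 G=4 C=4 → Tm = 2·18 + 4·8 = 68°C.
|ΔTm| = |62 − 68| = 6°C, > 3°C.

|ΔTm| = 6°C; the pair is not acceptable.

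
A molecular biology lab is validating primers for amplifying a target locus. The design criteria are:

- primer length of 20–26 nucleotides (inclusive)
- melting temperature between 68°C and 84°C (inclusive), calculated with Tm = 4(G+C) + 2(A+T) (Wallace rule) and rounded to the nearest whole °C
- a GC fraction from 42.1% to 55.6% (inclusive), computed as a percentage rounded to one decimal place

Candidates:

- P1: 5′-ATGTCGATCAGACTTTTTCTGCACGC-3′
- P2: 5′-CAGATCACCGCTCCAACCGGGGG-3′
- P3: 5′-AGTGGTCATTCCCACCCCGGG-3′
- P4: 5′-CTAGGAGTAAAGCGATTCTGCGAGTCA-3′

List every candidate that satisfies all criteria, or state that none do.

P1 only.

P1 (26 nt, A=5 T=9 G=5 C=7): length 26 ✓; Tm = 2·14 + 4·12 = 76°C ✓; GC 12/26 = 46.2% ✓ — passes.
P2 (23 nt, A=5 T=2 G=7 C=9): length 23 ✓; Tm = 2·7 + 4·16 = 78°C ✓; GC 16/23 = 69.6%, outside 42.1–55.6% ✗ — fails.
P3 (21 nt, A=3 T=4 G=6 C=8): length 21 ✓; Tm = 2·7 + 4·14 = 70°C ✓; GC 14/21 = 66.7%, outside 42.1–55.6% ✗ — fails.
P4 (27 nt, A=8 T=6 G=8 C=5): length 27, outside 20–26 ✗; Tm = 2·14 + 4·13 = 80°C ✓; GC 13/27 = 48.1% ✓ — fails.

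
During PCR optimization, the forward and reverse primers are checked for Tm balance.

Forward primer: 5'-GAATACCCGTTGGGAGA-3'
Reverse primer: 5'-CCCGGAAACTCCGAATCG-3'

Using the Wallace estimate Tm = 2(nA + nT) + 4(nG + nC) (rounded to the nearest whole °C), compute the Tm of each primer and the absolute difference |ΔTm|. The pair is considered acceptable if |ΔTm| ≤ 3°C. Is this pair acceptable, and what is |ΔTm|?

|ΔTm| = 6°C; the pair is not acceptable.

Forward: A=5 T=3 G=6 C=3 → Tm = 2·8 + 4·9 = 52°C.
Reverse: A=5 T=2 G=4 C=7 → Tm = 2·7 + 4·11 = 58°C.
|ΔTm| = |52 − 58| = 6°C, > 3°C.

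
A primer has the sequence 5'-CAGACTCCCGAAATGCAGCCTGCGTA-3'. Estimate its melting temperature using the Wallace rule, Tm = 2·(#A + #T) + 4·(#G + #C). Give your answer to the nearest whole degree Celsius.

Base counts: A=7, T=4, G=6, C=9 (length 26).
Tm = 2·(7+4) + 4·(6+9) = 2·11 + 4·15 = 22 + 60 = 82°C.

82°C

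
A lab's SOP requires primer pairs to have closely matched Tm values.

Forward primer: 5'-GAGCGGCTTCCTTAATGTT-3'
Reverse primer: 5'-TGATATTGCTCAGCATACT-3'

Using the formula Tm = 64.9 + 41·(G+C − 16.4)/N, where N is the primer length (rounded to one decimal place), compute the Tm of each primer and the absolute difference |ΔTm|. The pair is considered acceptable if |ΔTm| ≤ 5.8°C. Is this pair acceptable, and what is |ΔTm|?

|ΔTm| = 4.3°C; the pair is acceptable.

Forward: G+C = 9, N = 19 → Tm = 64.9 + 41·(9 − 16.4)/19 = 48.9°C.
Reverse: G+C = 7, N = 19 → Tm = 64.9 + 41·(7 − 16.4)/19 = 44.6°C.
|ΔTm| = |48.9 − 44.6| = 4.3°C, ≤ 5.8°C.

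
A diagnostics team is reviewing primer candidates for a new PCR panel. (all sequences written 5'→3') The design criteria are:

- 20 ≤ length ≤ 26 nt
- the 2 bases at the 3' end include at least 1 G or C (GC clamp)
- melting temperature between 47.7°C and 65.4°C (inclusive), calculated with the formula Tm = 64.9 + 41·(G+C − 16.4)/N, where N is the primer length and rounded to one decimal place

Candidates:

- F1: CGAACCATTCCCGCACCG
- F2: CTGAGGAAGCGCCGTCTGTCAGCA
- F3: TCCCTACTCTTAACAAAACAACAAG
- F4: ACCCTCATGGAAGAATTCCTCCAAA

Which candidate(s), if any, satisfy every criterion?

F1 (18 nt, A=4 T=2 G=3 C=9): length 18, outside 20–26 ✗; 3' end CG has 2 G/C ✓; Tm = 64.9 + 41·(12 − 16.4)/18 = 54.9°C ✓ — fails.
F2 (24 nt, A=5 T=4 G=8 C=7): length 24 ✓; 3' end CA has 1 G/C ✓; Tm = 64.9 + 41·(15 − 16.4)/24 = 62.5°C ✓ — passes.
F3 (25 nt, A=11 T=5 G=1 C=8): length 25 ✓; 3' end AG has 1 G/C ✓; Tm = 64.9 + 41·(9 − 16.4)/25 = 52.8°C ✓ — passes.
F4 (25 nt, A=9 T=5 G=3 C=8): length 25 ✓; 3' end AA has 0 G/C, need ≥1 ✗; Tm = 64.9 + 41·(11 − 16.4)/25 = 56.0°C ✓ — fails.

F2 and F3.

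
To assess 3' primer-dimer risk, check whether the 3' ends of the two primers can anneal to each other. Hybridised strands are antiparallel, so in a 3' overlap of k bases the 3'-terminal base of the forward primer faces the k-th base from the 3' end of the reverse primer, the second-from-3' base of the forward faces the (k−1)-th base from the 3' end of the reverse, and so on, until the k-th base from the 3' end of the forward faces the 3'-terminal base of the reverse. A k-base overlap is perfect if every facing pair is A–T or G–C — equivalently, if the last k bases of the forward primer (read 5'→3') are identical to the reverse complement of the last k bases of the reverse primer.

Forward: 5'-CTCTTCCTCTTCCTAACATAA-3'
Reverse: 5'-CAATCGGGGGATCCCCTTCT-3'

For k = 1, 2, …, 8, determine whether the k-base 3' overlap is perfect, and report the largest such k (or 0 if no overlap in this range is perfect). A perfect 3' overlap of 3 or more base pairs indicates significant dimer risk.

Last 8 bases (5'→3') — forward …TAACATAA, reverse …CCCCTTCT.
Reverse complement of the reverse primer's last 8 bases: AGAAGGGG; its first k bases are the reverse complement of the reverse primer's last k bases, so a perfect k-base overlap needs the forward primer's last k bases to equal them.
Comparing (forward last k vs required): k=1: A vs A ✓; k=2: AA vs AG ✗; k=3: TAA vs AGA ✗; k=4: ATAA vs AGAA ✗; k=5: CATAA vs AGAAG ✗; k=6: ACATAA vs AGAAGG ✗; k=7: AACATAA vs AGAAGGG ✗; k=8: TAACATAA vs AGAAGGGG ✗.
Only k = 1 is perfect, so the longest perfect 3' overlap is 1.

Longest perfect overlap: 1 complementary base pair; below the dimer-risk threshold (threshold 3).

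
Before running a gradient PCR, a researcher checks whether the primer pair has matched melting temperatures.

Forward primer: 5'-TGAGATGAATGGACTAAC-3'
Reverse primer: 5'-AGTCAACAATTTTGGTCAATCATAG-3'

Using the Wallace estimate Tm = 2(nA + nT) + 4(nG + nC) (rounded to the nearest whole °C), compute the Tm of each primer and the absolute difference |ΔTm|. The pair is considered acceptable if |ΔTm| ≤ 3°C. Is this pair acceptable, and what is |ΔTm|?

Forward: A=7 T=4 G=5 C=2 → Tm = 2·11 + 4·7 = 50°C.
Reverse: A=9 T=8 G=4 C=4 → Tm = 2·17 + 4·8 = 66°C.
|ΔTm| = |50 − 66| = 16°C, > 3°C.

|ΔTm| = 16°C; the pair is not acceptable.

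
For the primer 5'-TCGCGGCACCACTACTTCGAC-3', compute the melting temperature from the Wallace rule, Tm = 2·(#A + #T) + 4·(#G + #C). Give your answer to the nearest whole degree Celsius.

Base counts: A=4, T=4, G=4, C=9 (length 21).
Tm = 2·(4+4) + 4·(4+9) = 2·8 + 4·13 = 16 + 52 = 68°C.

68°C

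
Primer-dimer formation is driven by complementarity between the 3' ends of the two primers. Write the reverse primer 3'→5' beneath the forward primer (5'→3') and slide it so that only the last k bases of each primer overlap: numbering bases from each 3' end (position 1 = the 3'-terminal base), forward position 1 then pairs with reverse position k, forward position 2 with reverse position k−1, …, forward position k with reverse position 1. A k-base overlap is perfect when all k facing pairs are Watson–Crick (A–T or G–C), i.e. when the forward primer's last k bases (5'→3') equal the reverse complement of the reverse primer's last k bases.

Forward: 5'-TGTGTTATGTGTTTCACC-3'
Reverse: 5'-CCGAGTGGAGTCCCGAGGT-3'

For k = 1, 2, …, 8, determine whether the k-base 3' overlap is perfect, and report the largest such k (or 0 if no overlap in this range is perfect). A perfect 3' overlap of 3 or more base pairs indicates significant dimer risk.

Longest perfect overlap: 3 complementary base pairs; significant dimer risk (threshold 3).

Last 8 bases (5'→3') — forward …GTTTCACC, reverse …CCCGAGGT.
Reverse complement of the reverse primer's last 8 bases: ACCTCGGG; its first k bases are the reverse complement of the reverse primer's last k bases, so a perfect k-base overlap needs the forward primer's last k bases to equal them.
Comparing (forward last k vs required): k=1: C vs A ✗; k=2: CC vs AC ✗; k=3: ACC vs ACC ✓; k=4: CACC vs ACCT ✗; k=5: TCACC vs ACCTC ✗; k=6: TTCACC vs ACCTCG ✗; k=7: TTTCACC vs ACCTCGG ✗; k=8: GTTTCACC vs ACCTCGGG ✗.
Only k = 3 is perfect, so the longest perfect 3' overlap is 3.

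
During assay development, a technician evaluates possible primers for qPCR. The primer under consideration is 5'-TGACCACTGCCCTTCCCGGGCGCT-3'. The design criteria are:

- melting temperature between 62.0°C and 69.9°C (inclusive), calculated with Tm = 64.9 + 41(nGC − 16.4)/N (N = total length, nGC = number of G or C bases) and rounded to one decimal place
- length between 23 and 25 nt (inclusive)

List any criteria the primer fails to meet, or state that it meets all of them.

Meets all criteria.

Base counts: A=2, T=5, G=6, C=11 (length 24).
Tm: Tm = 64.9 + 41·(17 − 16.4)/24 = 65.9°C ✓
length: length 24 ✓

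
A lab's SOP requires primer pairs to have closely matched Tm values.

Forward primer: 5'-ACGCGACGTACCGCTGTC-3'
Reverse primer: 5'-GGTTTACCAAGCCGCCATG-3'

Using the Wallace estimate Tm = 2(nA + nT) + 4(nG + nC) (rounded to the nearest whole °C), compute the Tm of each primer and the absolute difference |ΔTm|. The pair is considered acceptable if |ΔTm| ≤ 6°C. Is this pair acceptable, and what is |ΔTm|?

Forward: A=3 T=3 G=5 C=7 → Tm = 2·6 + 4·12 = 60°C.
Reverse: A=4 T=4 G=5 C=6 → Tm = 2·8 + 4·11 = 60°C.
|ΔTm| = |60 − 60| = 0°C, ≤ 6°C.

|ΔTm| = 0°C; the pair is acceptable.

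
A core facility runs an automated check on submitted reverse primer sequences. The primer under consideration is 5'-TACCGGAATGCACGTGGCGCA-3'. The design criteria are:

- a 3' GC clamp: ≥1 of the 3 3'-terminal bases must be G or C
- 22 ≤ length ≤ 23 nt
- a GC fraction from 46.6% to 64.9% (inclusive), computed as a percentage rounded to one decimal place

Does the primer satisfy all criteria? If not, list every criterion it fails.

Base counts: A=5, T=3, G=7, C=6 (length 21).
GC clamp: 3' end GCA has 2 G/C ✓
length: length 21, outside 22–23 ✗
GC content: GC 13/21 = 61.9% ✓

Fails: length.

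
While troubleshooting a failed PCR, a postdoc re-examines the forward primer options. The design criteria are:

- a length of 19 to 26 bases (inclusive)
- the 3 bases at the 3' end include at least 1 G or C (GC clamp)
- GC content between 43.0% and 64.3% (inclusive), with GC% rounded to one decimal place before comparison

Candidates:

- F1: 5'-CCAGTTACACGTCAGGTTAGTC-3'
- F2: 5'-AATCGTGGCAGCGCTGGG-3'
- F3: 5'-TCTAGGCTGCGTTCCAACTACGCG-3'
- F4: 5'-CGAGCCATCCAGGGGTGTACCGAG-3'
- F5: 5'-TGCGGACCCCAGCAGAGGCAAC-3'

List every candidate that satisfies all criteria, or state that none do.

F1 and F3.

F1 (22 nt, A=5 T=6 G=5 C=6): length 22 ✓; 3' end GTC has 2 G/C ✓; GC 11/22 = 50.0% ✓ — passes.
F2 (18 nt, A=3 T=3 G=8 C=4): length 18, outside 19–26 ✗; 3' end GGG has 3 G/C ✓; GC 12/18 = 66.7%, outside 43.0–64.3% ✗ — fails.
F3 (24 nt, A=4 T=6 G=6 C=8): length 24 ✓; 3' end GCG has 3 G/C ✓; GC 14/24 = 58.3% ✓ — passes.
F4 (24 nt, A=5 T=3 G=9 C=7): length 24 ✓; 3' end GAG has 2 G/C ✓; GC 16/24 = 66.7%, outside 43.0–64.3% ✗ — fails.
F5 (22 nt, A=6 T=1 G=7 C=8): length 22 ✓; 3' end AAC has 1 G/C ✓; GC 15/22 = 68.2%, outside 43.0–64.3% ✗ — fails.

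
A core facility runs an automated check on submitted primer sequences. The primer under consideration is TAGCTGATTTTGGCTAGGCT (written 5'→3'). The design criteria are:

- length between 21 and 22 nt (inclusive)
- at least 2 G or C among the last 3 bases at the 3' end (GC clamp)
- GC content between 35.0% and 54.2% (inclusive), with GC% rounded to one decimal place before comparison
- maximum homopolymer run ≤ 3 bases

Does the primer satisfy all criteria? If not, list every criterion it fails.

Base counts: A=3, T=8, G=6, C=3 (length 20).
length: length 20, outside 21–22 ✗
GC clamp: 3' end GCT has 2 G/C ✓
GC content: GC 9/20 = 45.0% ✓
homopolymer run: longest run = 4, exceeds 3 ✗

Fails: length, homopolymer run.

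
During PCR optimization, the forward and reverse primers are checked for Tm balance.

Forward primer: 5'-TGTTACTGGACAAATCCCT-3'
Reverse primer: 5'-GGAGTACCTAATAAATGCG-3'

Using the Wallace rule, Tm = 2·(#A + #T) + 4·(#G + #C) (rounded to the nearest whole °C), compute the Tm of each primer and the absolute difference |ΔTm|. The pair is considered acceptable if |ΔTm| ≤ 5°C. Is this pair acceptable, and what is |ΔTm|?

|ΔTm| = 0°C; the pair is acceptable.

Forward: A=5 T=6 G=3 C=5 → Tm = 2·11 + 4·8 = 54°C.
Reverse: A=7 T=4 G=5 C=3 → Tm = 2·11 + 4·8 = 54°C.
|ΔTm| = |54 − 54| = 0°C, ≤ 5°C.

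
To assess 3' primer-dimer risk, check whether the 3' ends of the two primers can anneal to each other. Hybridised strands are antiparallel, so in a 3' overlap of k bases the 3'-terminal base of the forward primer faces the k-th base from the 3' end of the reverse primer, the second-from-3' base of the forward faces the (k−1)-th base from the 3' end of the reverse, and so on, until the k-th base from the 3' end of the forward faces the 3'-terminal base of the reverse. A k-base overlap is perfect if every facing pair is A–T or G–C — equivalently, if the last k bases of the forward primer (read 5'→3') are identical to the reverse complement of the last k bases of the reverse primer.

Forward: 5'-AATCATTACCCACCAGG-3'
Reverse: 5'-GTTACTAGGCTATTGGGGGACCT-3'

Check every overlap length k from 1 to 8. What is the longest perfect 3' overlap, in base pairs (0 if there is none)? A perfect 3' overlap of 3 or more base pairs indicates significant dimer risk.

Longest perfect overlap: 3 complementary base pairs; significant dimer risk (threshold 3).

Last 8 bases (5'→3') — forward …CCACCAGG, reverse …GGGGACCT.
Reverse complement of the reverse primer's last 8 bases: AGGTCCCC; its first k bases are the reverse complement of the reverse primer's last k bases, so a perfect k-base overlap needs the forward primer's last k bases to equal them.
Comparing (forward last k vs required): k=1: G vs A ✗; k=2: GG vs AG ✗; k=3: AGG vs AGG ✓; k=4: CAGG vs AGGT ✗; k=5: CCAGG vs AGGTC ✗; k=6: ACCAGG vs AGGTCC ✗; k=7: CACCAGG vs AGGTCCC ✗; k=8: CCACCAGG vs AGGTCCCC ✗.
Only k = 3 is perfect, so the longest perfect 3' overlap is 3.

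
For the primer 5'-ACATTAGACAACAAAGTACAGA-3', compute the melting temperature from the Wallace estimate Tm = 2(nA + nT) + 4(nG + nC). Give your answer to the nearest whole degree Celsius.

58°C

Base counts: A=12, T=3, G=3, C=4 (length 22).
Tm = 2·(12+3) + 4·(3+4) = 2·15 + 4·7 = 30 + 28 = 58°C.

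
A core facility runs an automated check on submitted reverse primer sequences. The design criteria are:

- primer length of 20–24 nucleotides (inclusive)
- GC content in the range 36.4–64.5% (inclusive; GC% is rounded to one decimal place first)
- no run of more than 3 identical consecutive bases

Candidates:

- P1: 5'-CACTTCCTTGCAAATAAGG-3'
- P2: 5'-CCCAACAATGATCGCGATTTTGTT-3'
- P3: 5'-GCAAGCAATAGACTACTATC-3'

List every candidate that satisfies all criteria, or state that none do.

P3 only.

P1 (19 nt, A=6 T=5 G=3 C=5): length 19, outside 20–24 ✗; GC 8/19 = 42.1% ✓; longest run = 3 ✓ — fails.
P2 (24 nt, A=6 T=8 G=4 C=6): length 24 ✓; GC 10/24 = 41.7% ✓; longest run = 4, exceeds 3 ✗ — fails.
P3 (20 nt, A=8 T=4 G=3 C=5): length 20 ✓; GC 8/20 = 40.0% ✓; longest run = 2 ✓ — passes.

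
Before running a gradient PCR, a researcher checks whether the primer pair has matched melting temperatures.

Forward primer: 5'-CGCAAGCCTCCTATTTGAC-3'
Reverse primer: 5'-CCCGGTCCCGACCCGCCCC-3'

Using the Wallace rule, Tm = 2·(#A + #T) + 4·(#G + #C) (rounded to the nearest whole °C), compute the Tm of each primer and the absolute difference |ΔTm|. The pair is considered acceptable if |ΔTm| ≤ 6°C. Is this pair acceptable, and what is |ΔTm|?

|ΔTm| = 14°C; the pair is not acceptable.

Forward: A=4 T=5 G=3 C=7 → Tm = 2·9 + 4·10 = 58°C.
Reverse: A=1 T=1 G=4 C=13 → Tm = 2·2 + 4·17 = 72°C.
|ΔTm| = |58 − 72| = 14°C, > 6°C.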